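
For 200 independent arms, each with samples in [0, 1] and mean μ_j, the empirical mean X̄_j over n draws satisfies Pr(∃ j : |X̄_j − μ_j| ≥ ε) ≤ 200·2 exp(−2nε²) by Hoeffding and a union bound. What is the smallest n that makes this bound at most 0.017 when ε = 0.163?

Need 2·200·exp(−2nε²) ≤ 0.017, i.e. exp(−2nε²) ≤ 0.017/400.
So 2nε² ≥ ln(400/0.017) = 10.066006.
Hence n ≥ 10.066006/(2·0.163²) = 189.431.
The smallest integer n is 190.

190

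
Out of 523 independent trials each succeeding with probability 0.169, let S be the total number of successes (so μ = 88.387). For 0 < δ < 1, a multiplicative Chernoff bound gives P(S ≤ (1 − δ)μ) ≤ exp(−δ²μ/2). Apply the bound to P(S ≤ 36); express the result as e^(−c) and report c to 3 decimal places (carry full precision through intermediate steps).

15.525

Write 36 = (1 − δ)μ, so δ = 1 − 36/88.387 = 0.5927003…
Then the exponent is δ²μ/2 = (μ − 36)²/(2μ) = 15.524895.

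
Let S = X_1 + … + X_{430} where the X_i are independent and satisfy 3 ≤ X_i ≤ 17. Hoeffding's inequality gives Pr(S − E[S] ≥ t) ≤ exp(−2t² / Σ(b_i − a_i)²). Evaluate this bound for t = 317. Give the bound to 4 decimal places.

Σ(b_i − a_i)² = 430·(14)² = 84280.
Exponent = 2·317²/84280 = 2.3846.
Bound = exp(−2.3846) = 0.09212.

0.0921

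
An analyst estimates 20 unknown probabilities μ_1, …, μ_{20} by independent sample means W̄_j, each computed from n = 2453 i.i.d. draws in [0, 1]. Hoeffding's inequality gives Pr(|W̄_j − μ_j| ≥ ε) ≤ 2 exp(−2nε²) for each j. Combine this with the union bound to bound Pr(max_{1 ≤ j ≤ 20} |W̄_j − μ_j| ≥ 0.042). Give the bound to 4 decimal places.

0.0070

Per-experiment Hoeffding bound: 2·exp(−2·2453·0.042²) = 2·exp(−8.65418) = 0.00034879.
Union bound over 20 events: 20·0.00034879 = 0.00698.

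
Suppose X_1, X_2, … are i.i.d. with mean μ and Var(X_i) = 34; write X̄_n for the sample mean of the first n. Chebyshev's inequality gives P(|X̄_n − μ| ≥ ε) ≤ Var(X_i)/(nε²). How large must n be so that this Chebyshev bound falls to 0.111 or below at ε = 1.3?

Require 34/(n·1.3²) ≤ 0.111, i.e. n ≥ 34/(0.111·1.3²) = 181.246.
The smallest integer n is 182.

182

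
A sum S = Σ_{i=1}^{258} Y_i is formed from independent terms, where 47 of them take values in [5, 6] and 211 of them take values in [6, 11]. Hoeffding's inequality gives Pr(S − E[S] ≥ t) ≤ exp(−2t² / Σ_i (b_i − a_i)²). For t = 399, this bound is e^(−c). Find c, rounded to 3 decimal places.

59.828

Σ(b_i − a_i)² = 47·1² + 211·5² = 5322.
c = 2t² / 5322 = 2·399² / 5322 = 59.8275.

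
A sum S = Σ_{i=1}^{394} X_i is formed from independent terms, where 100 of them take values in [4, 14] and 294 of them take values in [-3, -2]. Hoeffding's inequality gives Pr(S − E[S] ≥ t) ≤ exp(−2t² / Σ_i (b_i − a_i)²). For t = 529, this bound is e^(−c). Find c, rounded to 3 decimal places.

Σ(b_i − a_i)² = 100·10² + 294·1² = 10294.
c = 2t² / 10294 = 2·529² / 10294 = 54.3697.

54.370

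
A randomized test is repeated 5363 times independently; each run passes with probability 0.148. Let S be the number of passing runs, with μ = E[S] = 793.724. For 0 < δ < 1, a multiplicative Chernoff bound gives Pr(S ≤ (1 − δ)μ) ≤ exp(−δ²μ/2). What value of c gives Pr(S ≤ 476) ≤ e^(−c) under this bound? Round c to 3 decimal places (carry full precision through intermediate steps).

63.592

Write 476 = (1 − δ)μ, so δ = 1 − 476/793.724 = 0.4002953…
Then the exponent is δ²μ/2 = (μ − 476)²/(2μ) = 63.591715.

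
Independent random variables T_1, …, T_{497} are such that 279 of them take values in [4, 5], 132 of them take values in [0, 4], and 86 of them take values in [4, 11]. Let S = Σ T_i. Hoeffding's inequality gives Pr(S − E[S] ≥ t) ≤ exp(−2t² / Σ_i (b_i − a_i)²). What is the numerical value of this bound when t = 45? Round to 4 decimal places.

Σ(b_i − a_i)² = 279·1² + 132·4² + 86·7² = 6605.
Exponent = 2·45² / 6605 = 0.61317.
Bound = exp(−0.61317) = 0.54163.

0.5416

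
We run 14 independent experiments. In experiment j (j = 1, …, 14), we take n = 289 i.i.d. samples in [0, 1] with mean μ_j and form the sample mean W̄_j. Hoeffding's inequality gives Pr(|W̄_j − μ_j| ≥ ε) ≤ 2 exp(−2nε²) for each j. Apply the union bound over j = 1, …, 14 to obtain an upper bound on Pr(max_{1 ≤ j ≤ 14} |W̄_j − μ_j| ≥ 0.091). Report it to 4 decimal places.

Per-experiment Hoeffding bound: 2·exp(−2·289·0.091²) = 2·exp(−4.78642) = 0.016685.
Union bound over 14 events: 14·0.016685 = 0.23358.

0.2336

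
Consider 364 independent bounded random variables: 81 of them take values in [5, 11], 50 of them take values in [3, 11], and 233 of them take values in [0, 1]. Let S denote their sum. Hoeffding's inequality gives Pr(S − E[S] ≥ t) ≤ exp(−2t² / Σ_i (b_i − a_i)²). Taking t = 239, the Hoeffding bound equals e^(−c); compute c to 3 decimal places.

Σ(b_i − a_i)² = 81·6² + 50·8² + 233·1² = 6349.
c = 2t² / 6349 = 2·239² / 6349 = 17.9937.

17.994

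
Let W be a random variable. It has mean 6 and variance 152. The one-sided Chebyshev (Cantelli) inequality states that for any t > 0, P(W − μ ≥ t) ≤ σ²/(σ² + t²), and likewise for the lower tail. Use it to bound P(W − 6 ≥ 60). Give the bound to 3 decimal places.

Here σ² = 152 and t = 60, so σ² + t² = 3752.
Cantelli's bound: 152/3752 = 0.0405.

0.041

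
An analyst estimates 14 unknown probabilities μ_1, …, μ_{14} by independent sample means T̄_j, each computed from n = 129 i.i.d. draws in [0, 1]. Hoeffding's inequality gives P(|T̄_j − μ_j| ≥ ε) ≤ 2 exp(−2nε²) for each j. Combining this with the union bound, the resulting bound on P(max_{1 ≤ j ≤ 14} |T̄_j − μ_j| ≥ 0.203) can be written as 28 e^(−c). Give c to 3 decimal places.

Union bound over the 14 events: P(max_{1 ≤ j ≤ 14} |T̄_j − μ_j| ≥ 0.203) ≤ 14·2·exp(−2nε²) = 28 exp(−2·129·0.203²).
So c = 2·129·0.203² = 10.6319.

10.632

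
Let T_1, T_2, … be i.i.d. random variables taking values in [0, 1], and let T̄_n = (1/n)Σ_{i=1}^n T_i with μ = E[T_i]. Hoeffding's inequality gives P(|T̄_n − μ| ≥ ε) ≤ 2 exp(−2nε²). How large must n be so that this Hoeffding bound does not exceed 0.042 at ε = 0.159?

77

Require 2·exp(−2nε²) ≤ 0.042, i.e. 2nε² ≥ ln(2/0.042) = 3.863233.
So n ≥ 3.863233 / (2·0.159²) = 76.406.
The smallest integer n is 77.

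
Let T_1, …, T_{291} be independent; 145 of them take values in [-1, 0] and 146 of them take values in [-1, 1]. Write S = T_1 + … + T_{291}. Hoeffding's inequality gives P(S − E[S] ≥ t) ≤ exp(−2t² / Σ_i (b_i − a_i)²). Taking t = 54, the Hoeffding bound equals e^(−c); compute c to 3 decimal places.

8.000

Σ(b_i − a_i)² = 145·1² + 146·2² = 729.
c = 2t² / 729 = 2·54² / 729 = 8.0000.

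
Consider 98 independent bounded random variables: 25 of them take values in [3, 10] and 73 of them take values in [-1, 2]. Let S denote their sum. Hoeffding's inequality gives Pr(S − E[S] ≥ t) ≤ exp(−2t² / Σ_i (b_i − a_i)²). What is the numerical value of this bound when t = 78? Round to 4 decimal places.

Σ(b_i − a_i)² = 25·7² + 73·3² = 1882.
Exponent = 2·78² / 1882 = 6.46546.
Bound = exp(−6.46546) = 0.00156.

0.0016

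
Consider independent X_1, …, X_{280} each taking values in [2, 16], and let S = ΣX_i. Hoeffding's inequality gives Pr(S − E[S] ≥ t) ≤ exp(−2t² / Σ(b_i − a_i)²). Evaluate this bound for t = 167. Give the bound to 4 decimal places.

Σ(b_i − a_i)² = 280·(14)² = 54880.
Exponent = 2·167²/54880 = 1.0164.
Bound = exp(−1.0164) = 0.36191.

0.3619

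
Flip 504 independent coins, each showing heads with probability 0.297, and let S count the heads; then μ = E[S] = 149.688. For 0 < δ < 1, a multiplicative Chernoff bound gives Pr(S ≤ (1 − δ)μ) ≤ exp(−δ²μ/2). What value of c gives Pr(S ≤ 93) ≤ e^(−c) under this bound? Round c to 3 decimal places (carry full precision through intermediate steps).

10.734

Write 93 = (1 − δ)μ, so δ = 1 − 93/149.688 = 0.3787077…
Then the exponent is δ²μ/2 = (μ − 93)²/(2μ) = 10.734091.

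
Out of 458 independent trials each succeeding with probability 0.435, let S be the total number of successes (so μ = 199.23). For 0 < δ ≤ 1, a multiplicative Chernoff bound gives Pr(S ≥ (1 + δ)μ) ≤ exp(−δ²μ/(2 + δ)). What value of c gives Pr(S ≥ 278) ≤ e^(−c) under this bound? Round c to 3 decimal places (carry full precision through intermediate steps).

Write 278 = (1 + δ)μ, so δ = 278/199.23 − 1 = 0.3953722…
Then the exponent is δ²μ/(2 + δ) = (278 − μ)² / (μ·(2 + δ)) = 13.001515.

13.002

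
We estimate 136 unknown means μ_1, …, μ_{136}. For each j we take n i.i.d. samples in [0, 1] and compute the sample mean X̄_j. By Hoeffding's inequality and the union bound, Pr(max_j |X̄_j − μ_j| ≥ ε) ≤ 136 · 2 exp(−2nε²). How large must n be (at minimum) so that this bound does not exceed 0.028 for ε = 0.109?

387

Need 2·136·exp(−2nε²) ≤ 0.028, i.e. exp(−2nε²) ≤ 0.028/272.
So 2nε² ≥ ln(272/0.028) = 9.181353.
Hence n ≥ 9.181353/(2·0.109²) = 386.388.
The smallest integer n is 387.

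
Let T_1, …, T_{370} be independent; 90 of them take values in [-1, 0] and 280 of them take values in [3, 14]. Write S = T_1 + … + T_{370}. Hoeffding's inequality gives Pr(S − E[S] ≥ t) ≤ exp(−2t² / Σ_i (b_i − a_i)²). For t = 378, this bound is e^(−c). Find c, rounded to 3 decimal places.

Σ(b_i − a_i)² = 90·1² + 280·11² = 33970.
c = 2t² / 33970 = 2·378² / 33970 = 8.4124.

8.412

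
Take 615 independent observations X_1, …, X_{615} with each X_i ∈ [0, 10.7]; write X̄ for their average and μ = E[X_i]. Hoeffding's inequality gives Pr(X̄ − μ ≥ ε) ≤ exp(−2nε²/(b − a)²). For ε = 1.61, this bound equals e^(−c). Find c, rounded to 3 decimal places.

27.848

c = 2nε²/(b − a)² = 2·615·1.61² / 10.7² = 27.8477.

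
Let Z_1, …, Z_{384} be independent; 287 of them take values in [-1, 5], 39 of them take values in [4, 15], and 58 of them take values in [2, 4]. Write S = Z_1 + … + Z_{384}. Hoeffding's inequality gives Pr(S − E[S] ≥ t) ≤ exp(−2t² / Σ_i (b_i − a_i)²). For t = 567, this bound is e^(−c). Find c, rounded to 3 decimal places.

Σ(b_i − a_i)² = 287·6² + 39·11² + 58·2² = 15283.
c = 2t² / 15283 = 2·567² / 15283 = 42.0715.

42.071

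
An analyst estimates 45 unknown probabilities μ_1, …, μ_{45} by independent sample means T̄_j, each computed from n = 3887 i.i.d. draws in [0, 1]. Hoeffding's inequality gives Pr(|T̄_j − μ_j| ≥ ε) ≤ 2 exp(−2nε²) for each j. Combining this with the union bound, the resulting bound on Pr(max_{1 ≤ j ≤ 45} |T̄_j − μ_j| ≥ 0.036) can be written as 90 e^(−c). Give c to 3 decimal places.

Union bound over the 45 events: Pr(max_{1 ≤ j ≤ 45} |T̄_j − μ_j| ≥ 0.036) ≤ 45·2·exp(−2nε²) = 90 exp(−2·3887·0.036²).
So c = 2·3887·0.036² = 10.0751.

10.075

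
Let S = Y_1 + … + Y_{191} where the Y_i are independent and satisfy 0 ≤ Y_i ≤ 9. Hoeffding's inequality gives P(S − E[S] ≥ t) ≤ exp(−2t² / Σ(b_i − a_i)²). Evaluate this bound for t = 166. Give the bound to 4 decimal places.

Σ(b_i − a_i)² = 191·(9)² = 15471.
Exponent = 2·166²/15471 = 3.5623.
Bound = exp(−3.5623) = 0.02837.

0.0284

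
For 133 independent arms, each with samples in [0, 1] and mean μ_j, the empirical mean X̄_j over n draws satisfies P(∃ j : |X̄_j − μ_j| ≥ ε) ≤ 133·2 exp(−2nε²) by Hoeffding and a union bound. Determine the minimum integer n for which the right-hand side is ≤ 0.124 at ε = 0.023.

Need 2·133·exp(−2nε²) ≤ 0.124, i.e. exp(−2nε²) ≤ 0.124/266.
So 2nε² ≥ ln(266/0.124) = 7.670970.
Hence n ≥ 7.670970/(2·0.023²) = 7250.444.
The smallest integer n is 7251.

7251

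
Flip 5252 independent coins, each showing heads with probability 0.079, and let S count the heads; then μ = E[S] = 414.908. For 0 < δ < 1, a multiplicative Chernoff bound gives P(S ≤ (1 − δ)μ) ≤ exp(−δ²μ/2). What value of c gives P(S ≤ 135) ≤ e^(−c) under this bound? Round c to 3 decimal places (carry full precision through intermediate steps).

Write 135 = (1 − δ)μ, so δ = 1 − 135/414.908 = 0.6746267…
Then the exponent is δ²μ/2 = (μ − 135)²/(2μ) = 94.416700.

94.417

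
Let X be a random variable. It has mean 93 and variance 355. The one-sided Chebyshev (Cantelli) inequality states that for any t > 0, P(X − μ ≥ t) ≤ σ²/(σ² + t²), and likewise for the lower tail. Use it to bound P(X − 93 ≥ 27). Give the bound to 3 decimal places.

0.327

Here σ² = 355 and t = 27, so σ² + t² = 1084.
Cantelli's bound: 355/1084 = 0.3275.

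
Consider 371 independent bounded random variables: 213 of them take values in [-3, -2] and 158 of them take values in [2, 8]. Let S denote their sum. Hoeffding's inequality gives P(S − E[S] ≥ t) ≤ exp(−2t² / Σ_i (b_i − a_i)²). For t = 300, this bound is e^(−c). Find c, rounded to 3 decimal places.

Σ(b_i − a_i)² = 213·1² + 158·6² = 5901.
c = 2t² / 5901 = 2·300² / 5901 = 30.5033.

30.503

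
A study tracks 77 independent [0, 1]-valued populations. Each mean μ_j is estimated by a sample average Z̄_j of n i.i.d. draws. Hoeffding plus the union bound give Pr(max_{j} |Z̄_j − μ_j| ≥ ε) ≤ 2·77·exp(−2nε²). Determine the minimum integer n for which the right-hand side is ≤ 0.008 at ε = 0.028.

Need 2·77·exp(−2nε²) ≤ 0.008, i.e. exp(−2nε²) ≤ 0.008/154.
So 2nε² ≥ ln(154/0.008) = 9.865266.
Hence n ≥ 9.865266/(2·0.028²) = 6291.624.
The smallest integer n is 6292.

6292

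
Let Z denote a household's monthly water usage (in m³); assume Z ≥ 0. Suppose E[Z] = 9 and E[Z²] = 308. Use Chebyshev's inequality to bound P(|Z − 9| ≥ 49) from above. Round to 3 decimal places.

0.095

Var(Z) = E[Z²] − (E[Z])² = 308 − 81 = 227.
Chebyshev's inequality: P(|Z − μ| ≥ t) ≤ Var(Z)/t² = 227/2401 = 0.0945.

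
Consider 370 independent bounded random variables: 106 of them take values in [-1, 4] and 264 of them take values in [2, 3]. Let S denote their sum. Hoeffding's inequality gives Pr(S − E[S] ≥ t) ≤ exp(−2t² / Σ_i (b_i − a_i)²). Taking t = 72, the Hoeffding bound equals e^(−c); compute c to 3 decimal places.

Σ(b_i − a_i)² = 106·5² + 264·1² = 2914.
c = 2t² / 2914 = 2·72² / 2914 = 3.5580.

3.558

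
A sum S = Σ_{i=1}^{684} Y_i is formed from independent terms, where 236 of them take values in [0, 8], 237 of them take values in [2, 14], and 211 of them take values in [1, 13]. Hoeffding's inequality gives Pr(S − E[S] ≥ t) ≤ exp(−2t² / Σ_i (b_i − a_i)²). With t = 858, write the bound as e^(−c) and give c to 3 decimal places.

18.493

Σ(b_i − a_i)² = 236·8² + 237·12² + 211·12² = 79616.
c = 2t² / 79616 = 2·858² / 79616 = 18.4929.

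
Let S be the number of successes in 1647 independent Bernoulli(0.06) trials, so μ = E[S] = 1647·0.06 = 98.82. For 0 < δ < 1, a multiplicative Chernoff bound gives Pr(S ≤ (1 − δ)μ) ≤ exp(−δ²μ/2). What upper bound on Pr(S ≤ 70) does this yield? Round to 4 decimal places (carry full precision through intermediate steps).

0.0150

Write 70 = (1 − δ)μ, so δ = 1 − 70/98.82 = 0.2916414…
Then the exponent is δ²μ/2 = (μ − 70)²/(2μ) = 4.202552.
Bound = exp(−4.202552) = 0.01496.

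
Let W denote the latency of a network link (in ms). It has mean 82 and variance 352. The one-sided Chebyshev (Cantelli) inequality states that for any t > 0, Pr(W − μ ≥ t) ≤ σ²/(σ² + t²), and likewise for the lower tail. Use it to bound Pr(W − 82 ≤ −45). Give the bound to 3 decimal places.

0.148

Here σ² = 352 and t = 45, so σ² + t² = 2377.
Cantelli's bound: 352/2377 = 0.1481.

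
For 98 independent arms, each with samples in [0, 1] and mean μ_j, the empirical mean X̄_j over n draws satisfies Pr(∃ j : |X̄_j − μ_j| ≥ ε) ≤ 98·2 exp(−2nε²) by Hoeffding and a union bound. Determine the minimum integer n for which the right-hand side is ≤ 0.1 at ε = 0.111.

Need 2·98·exp(−2nε²) ≤ 0.1, i.e. exp(−2nε²) ≤ 0.1/196.
So 2nε² ≥ ln(196/0.1) = 7.580700.
Hence n ≥ 7.580700/(2·0.111²) = 307.633.
The smallest integer n is 308.

308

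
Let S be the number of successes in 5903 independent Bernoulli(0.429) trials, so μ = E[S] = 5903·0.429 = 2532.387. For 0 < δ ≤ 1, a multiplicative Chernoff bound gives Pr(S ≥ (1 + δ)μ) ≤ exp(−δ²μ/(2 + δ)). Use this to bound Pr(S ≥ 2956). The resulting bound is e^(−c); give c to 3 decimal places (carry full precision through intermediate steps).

32.696

Write 2956 = (1 + δ)μ, so δ = 2956/2532.387 − 1 = 0.1672781…
Then the exponent is δ²μ/(2 + δ) = (2956 − μ)² / (μ·(2 + δ)) = 32.695940.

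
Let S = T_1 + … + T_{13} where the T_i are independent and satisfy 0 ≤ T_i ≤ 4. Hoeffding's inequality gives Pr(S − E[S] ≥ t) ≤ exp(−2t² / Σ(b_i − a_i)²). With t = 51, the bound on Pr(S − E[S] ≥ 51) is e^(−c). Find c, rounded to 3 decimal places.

25.010

Σ(b_i − a_i)² = 13·(4)² = 208.
c = 2t²/208 = 2·51²/208 = 25.0096.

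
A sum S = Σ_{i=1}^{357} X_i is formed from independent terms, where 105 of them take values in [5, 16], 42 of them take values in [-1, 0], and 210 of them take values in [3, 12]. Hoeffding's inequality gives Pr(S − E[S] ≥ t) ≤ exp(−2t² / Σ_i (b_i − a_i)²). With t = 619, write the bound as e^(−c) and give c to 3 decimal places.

Σ(b_i − a_i)² = 105·11² + 42·1² + 210·9² = 29757.
c = 2t² / 29757 = 2·619² / 29757 = 25.7527.

25.753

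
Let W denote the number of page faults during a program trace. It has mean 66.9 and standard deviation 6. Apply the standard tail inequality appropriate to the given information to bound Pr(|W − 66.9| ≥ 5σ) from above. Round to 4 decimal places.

Mean and variance are known, so Chebyshev's inequality applies.
Chebyshev: Pr(|W − μ| ≥ t) ≤ Var(W)/t².
Var(W) = σ² = 6² = 36.
t = 5·6 = 30.
Bound = 36 / 900 = 0.0400.

0.0400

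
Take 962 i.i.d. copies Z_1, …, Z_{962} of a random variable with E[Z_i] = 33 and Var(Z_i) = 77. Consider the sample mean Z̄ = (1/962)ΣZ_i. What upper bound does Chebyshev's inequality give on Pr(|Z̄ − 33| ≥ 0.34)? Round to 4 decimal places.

Var(Z̄) = Var(Z_i)/n = 77/962 = 0.080042.
Chebyshev: Pr(|Z̄ − 33| ≥ 0.34) ≤ Var(Z̄)/(0.34)² = 77/(962·0.34²) = 0.6924.

0.6924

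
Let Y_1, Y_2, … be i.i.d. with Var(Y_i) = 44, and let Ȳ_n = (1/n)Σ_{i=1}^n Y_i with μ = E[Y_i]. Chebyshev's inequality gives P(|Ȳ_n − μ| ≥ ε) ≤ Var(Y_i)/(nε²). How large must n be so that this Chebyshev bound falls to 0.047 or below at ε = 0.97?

Require 44/(n·0.97²) ≤ 0.047, i.e. n ≥ 44/(0.047·0.97²) = 994.973.
The smallest integer n is 995.

995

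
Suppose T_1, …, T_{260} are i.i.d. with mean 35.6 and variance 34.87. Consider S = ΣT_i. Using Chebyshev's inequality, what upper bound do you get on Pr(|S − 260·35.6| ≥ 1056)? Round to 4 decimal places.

Var(S) = n·Var(T_i) = 260·34.87 = 9066.2.
Chebyshev: Pr(|S − 260·35.6| ≥ 1056) ≤ Var(S)/1056² = 9066.2/1115136 = 0.0081.

0.0081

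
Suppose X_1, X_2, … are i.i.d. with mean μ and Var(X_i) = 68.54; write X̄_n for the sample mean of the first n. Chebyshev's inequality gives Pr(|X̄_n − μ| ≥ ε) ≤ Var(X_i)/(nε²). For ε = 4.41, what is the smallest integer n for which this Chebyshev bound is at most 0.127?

28

Require 68.54/(n·4.41²) ≤ 0.127, i.e. n ≥ 68.54/(0.127·4.41²) = 27.750.
The smallest integer n is 28.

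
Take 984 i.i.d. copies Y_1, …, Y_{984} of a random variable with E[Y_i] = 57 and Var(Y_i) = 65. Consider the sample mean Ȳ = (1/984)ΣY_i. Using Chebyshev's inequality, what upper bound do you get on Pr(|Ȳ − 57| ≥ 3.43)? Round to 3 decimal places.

Var(Ȳ) = Var(Y_i)/n = 65/984 = 0.066057.
Chebyshev: Pr(|Ȳ − 57| ≥ 3.43) ≤ Var(Ȳ)/(3.43)² = 65/(984·3.43²) = 0.0056.

0.006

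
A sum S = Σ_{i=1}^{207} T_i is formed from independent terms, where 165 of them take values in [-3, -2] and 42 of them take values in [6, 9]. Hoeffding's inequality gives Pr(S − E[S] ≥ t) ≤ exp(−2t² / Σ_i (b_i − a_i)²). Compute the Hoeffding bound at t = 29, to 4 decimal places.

0.0452

Σ(b_i − a_i)² = 165·1² + 42·3² = 543.
Exponent = 2·29² / 543 = 3.09761.
Bound = exp(−3.09761) = 0.04516.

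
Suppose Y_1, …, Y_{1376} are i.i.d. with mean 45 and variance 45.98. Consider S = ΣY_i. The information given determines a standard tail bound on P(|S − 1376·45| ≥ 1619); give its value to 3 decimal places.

0.024

With mean and variance of each term known, Chebyshev's inequality bounds the deviation of the sum (or sample mean).
Var(S) = n·Var(Y_i) = 1376·45.98 = 63268.48.
Chebyshev: P(|S − 1376·45| ≥ 1619) ≤ Var(S)/1619² = 63268.48/2621161 = 0.0241.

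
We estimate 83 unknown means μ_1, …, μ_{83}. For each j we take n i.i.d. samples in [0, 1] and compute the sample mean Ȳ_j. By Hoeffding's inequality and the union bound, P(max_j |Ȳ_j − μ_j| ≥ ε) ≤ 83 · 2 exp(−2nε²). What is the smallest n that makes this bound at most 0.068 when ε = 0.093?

451

Need 2·83·exp(−2nε²) ≤ 0.068, i.e. exp(−2nε²) ≤ 0.068/166.
So 2nε² ≥ ln(166/0.068) = 7.800235.
Hence n ≥ 7.800235/(2·0.093²) = 450.933.
The smallest integer n is 451.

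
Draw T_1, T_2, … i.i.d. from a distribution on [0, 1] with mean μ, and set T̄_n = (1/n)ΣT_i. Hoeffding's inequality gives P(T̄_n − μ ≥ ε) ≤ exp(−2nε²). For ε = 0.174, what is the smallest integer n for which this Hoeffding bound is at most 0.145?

Require exp(−2nε²) ≤ 0.145, i.e. 2nε² ≥ ln(1/0.145) = 1.931022.
So n ≥ 1.931022 / (2·0.174²) = 31.890.
The smallest integer n is 32.

32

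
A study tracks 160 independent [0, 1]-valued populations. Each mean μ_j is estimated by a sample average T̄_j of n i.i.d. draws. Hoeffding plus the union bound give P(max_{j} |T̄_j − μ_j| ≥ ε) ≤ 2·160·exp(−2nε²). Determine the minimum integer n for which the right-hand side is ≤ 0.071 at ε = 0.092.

498

Need 2·160·exp(−2nε²) ≤ 0.071, i.e. exp(−2nε²) ≤ 0.071/320.
So 2nε² ≥ ln(320/0.071) = 8.413396.
Hence n ≥ 8.413396/(2·0.092²) = 497.011.
The smallest integer n is 498.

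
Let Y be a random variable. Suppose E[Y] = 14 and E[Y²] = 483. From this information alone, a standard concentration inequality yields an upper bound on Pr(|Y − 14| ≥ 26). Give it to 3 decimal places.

0.425

The first two moments determine the variance, so Chebyshev's inequality is the sharpest standard bound available.
Var(Y) = E[Y²] − (E[Y])² = 483 − 196 = 287.
Chebyshev's inequality: Pr(|Y − μ| ≥ t) ≤ Var(Y)/t² = 287/676 = 0.4246.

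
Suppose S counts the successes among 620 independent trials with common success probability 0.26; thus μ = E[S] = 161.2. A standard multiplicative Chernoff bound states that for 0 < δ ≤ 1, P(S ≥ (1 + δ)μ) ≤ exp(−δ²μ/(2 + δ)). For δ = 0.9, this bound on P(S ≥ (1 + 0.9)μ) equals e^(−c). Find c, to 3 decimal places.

45.025

c = δ²μ/(2 + δ) = 0.9²·161.2/(2 + 0.9) = 45.0248.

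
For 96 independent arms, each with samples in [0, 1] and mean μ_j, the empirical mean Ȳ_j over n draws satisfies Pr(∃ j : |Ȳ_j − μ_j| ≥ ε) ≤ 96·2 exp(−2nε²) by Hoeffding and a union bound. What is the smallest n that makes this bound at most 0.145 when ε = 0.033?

Need 2·96·exp(−2nε²) ≤ 0.145, i.e. exp(−2nε²) ≤ 0.145/192.
So 2nε² ≥ ln(192/0.145) = 7.188517.
Hence n ≥ 7.188517/(2·0.033²) = 3300.513.
The smallest integer n is 3301.

3301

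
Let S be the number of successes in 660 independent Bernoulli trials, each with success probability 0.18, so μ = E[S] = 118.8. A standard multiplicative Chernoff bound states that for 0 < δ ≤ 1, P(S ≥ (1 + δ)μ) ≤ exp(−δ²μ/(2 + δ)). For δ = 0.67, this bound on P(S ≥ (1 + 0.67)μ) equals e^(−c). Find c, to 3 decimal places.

c = δ²μ/(2 + δ) = 0.67²·118.8/(2 + 0.67) = 19.9735.

19.974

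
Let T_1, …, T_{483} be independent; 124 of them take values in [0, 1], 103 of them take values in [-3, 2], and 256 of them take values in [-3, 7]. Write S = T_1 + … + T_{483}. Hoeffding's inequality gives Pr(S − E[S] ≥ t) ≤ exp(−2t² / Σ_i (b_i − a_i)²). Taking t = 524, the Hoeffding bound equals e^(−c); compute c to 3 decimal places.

Σ(b_i − a_i)² = 124·1² + 103·5² + 256·10² = 28299.
c = 2t² / 28299 = 2·524² / 28299 = 19.4054.

19.405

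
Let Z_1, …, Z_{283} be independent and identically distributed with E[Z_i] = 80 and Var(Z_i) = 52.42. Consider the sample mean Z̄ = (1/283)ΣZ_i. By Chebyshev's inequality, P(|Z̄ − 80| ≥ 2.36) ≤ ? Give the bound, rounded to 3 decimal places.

Var(Z̄) = Var(Z_i)/n = 52.42/283 = 0.18523.
Chebyshev: P(|Z̄ − 80| ≥ 2.36) ≤ Var(Z̄)/(2.36)² = 52.42/(283·2.36²) = 0.0333.

0.033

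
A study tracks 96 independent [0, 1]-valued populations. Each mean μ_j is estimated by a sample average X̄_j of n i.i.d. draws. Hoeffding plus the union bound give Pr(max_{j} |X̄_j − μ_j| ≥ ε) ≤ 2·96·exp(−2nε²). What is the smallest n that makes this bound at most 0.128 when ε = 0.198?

94

Need 2·96·exp(−2nε²) ≤ 0.128, i.e. exp(−2nε²) ≤ 0.128/192.
So 2nε² ≥ ln(192/0.128) = 7.313220.
Hence n ≥ 7.313220/(2·0.198²) = 93.271.
The smallest integer n is 94.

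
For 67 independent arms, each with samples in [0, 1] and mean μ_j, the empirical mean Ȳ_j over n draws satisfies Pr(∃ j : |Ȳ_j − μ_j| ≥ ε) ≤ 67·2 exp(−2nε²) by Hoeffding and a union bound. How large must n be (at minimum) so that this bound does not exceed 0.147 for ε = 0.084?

483

Need 2·67·exp(−2nε²) ≤ 0.147, i.e. exp(−2nε²) ≤ 0.147/134.
So 2nε² ≥ ln(134/0.147) = 6.815162.
Hence n ≥ 6.815162/(2·0.084²) = 482.934.
The smallest integer n is 483.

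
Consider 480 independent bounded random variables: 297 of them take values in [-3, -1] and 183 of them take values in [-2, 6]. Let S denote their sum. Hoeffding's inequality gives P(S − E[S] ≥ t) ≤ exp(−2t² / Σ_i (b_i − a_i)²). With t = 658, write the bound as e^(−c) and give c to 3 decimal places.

67.126

Σ(b_i − a_i)² = 297·2² + 183·8² = 12900.
c = 2t² / 12900 = 2·658² / 12900 = 67.1262.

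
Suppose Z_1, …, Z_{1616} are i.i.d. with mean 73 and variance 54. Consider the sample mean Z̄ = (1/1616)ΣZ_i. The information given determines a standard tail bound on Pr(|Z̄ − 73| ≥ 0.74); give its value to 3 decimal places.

With mean and variance of each term known, Chebyshev's inequality bounds the deviation of the sum (or sample mean).
Var(Z̄) = Var(Z_i)/n = 54/1616 = 0.033416.
Chebyshev: Pr(|Z̄ − 73| ≥ 0.74) ≤ Var(Z̄)/(0.74)² = 54/(1616·0.74²) = 0.0610.

0.061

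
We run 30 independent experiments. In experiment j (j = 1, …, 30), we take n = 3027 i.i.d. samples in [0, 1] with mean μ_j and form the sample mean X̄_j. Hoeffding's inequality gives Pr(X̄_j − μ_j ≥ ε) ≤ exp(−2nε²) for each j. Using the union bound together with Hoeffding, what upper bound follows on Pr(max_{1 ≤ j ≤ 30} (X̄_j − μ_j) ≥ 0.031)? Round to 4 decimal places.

0.0892

Per-experiment Hoeffding bound: exp(−2·3027·0.031²) = exp(−5.81789) = 0.0029739.
Union bound over 30 events: 30·0.0029739 = 0.08922.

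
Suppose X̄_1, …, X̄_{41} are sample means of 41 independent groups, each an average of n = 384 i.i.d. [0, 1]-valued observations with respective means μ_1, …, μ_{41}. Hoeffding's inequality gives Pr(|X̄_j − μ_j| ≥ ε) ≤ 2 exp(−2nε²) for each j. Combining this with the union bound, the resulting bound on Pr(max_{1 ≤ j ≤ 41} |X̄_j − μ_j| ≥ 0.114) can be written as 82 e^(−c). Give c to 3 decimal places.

9.981

Union bound over the 41 events: Pr(max_{1 ≤ j ≤ 41} |X̄_j − μ_j| ≥ 0.114) ≤ 41·2·exp(−2nε²) = 82 exp(−2·384·0.114²).
So c = 2·384·0.114² = 9.9809.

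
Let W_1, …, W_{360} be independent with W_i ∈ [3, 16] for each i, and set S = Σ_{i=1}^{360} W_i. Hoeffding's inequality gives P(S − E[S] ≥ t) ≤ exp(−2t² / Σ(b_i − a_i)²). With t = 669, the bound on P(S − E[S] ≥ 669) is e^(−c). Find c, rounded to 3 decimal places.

14.713

Σ(b_i − a_i)² = 360·(13)² = 60840.
c = 2t²/60840 = 2·669²/60840 = 14.7127.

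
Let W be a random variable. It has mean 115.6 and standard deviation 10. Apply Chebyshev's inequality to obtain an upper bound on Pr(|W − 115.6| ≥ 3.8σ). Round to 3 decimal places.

0.069

Chebyshev: Pr(|W − μ| ≥ t) ≤ Var(W)/t².
Var(W) = σ² = 10² = 100.
t = 3.8·10 = 38.
Bound = 100 / 1444 = 0.0693.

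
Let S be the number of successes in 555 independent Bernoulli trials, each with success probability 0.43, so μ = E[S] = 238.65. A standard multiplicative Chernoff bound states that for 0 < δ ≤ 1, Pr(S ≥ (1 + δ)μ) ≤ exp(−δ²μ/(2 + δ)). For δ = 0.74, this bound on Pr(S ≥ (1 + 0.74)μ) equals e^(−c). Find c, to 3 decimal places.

c = δ²μ/(2 + δ) = 0.74²·238.65/(2 + 0.74) = 47.6952.

47.695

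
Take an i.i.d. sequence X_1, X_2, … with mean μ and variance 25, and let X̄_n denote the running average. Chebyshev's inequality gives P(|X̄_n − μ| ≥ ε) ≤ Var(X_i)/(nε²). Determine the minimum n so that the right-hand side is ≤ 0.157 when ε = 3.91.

11

Require 25/(n·3.91²) ≤ 0.157, i.e. n ≥ 25/(0.157·3.91²) = 10.416.
The smallest integer n is 11.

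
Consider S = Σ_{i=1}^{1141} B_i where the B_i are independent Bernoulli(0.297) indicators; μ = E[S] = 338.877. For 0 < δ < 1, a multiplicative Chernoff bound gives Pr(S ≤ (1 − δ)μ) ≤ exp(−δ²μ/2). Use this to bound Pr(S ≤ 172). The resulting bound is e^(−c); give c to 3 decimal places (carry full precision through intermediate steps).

Write 172 = (1 − δ)μ, so δ = 1 − 172/338.877 = 0.4924412…
Then the exponent is δ²μ/2 = (μ − 172)²/(2μ) = 41.088556.

41.089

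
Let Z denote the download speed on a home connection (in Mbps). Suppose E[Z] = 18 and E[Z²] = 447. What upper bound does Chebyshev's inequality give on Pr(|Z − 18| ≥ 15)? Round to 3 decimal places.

Var(Z) = E[Z²] − (E[Z])² = 447 − 324 = 123.
Chebyshev's inequality: Pr(|Z − μ| ≥ t) ≤ Var(Z)/t² = 123/225 = 0.5467.

0.547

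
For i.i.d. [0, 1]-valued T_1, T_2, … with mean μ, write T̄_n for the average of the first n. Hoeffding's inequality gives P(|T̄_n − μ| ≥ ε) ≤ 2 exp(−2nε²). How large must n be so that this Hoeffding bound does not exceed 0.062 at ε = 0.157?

71

Require 2·exp(−2nε²) ≤ 0.062, i.e. 2nε² ≥ ln(2/0.062) = 3.473768.
So n ≥ 3.473768 / (2·0.157²) = 70.465.
The smallest integer n is 71.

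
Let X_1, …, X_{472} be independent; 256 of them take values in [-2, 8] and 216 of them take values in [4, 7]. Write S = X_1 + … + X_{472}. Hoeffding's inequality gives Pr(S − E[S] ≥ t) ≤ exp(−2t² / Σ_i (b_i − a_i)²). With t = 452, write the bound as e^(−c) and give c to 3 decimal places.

Σ(b_i − a_i)² = 256·10² + 216·3² = 27544.
c = 2t² / 27544 = 2·452² / 27544 = 14.8347.

14.835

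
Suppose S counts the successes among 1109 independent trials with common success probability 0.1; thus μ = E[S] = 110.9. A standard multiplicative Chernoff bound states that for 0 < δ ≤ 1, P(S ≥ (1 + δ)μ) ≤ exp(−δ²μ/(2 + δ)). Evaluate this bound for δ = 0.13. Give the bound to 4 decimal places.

Exponent = δ²μ/(2 + δ) = 0.13²·110.9/2.13 = 0.8799.
Bound = exp(−0.8799) = 0.41482.

0.4148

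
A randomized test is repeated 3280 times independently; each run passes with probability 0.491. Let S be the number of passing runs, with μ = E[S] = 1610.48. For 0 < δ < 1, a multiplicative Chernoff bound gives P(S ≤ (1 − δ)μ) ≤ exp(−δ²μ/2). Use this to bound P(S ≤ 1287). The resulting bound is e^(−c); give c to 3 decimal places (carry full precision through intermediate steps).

Write 1287 = (1 − δ)μ, so δ = 1 − 1287/1610.48 = 0.2008594…
Then the exponent is δ²μ/2 = (μ − 1287)²/(2μ) = 32.486995.

32.487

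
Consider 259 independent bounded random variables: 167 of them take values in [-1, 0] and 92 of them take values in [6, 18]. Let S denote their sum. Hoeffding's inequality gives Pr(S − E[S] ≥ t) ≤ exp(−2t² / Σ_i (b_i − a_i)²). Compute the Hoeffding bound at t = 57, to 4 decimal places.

Σ(b_i − a_i)² = 167·1² + 92·12² = 13415.
Exponent = 2·57² / 13415 = 0.48438.
Bound = exp(−0.48438) = 0.61608.

0.6161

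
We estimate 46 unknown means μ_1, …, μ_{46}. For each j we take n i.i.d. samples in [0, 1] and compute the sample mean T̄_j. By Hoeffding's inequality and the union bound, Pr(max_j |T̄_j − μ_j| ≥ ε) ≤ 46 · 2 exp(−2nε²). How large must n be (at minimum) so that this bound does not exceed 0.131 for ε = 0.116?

Need 2·46·exp(−2nε²) ≤ 0.131, i.e. exp(−2nε²) ≤ 0.131/92.
So 2nε² ≥ ln(92/0.131) = 6.554347.
Hence n ≥ 6.554347/(2·0.116²) = 243.547.
The smallest integer n is 244.

244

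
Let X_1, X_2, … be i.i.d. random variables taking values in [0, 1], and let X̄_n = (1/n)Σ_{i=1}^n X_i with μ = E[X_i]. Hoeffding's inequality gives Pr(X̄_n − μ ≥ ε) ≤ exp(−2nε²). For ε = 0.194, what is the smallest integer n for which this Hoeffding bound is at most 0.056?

39

Require exp(−2nε²) ≤ 0.056, i.e. 2nε² ≥ ln(1/0.056) = 2.882404.
So n ≥ 2.882404 / (2·0.194²) = 38.293.
The smallest integer n is 39.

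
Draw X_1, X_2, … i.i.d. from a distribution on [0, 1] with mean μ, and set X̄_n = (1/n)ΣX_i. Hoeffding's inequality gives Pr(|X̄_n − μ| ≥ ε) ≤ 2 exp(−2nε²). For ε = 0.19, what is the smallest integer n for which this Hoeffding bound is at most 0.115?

40

Require 2·exp(−2nε²) ≤ 0.115, i.e. 2nε² ≥ ln(2/0.115) = 2.855970.
So n ≥ 2.855970 / (2·0.19²) = 39.556.
The smallest integer n is 40.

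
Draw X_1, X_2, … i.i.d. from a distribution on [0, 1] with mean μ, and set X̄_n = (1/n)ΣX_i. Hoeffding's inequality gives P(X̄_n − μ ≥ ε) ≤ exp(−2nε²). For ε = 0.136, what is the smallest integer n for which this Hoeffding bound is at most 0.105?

Require exp(−2nε²) ≤ 0.105, i.e. 2nε² ≥ ln(1/0.105) = 2.253795.
So n ≥ 2.253795 / (2·0.136²) = 60.927.
The smallest integer n is 61.

61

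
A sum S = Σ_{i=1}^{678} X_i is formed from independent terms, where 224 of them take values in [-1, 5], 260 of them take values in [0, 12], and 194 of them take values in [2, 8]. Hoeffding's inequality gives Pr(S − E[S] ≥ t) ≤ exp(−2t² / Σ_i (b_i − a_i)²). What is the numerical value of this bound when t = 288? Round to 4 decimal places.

0.0424

Σ(b_i − a_i)² = 224·6² + 260·12² + 194·6² = 52488.
Exponent = 2·288² / 52488 = 3.16049.
Bound = exp(−3.16049) = 0.04240.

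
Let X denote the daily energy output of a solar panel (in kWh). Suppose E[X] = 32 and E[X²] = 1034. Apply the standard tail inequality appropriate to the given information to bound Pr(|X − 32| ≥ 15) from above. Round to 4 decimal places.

0.0444

The first two moments determine the variance, so Chebyshev's inequality is the sharpest standard bound available.
Var(X) = E[X²] − (E[X])² = 1034 − 1024 = 10.
Chebyshev's inequality: Pr(|X − μ| ≥ t) ≤ Var(X)/t² = 10/225 = 0.0444.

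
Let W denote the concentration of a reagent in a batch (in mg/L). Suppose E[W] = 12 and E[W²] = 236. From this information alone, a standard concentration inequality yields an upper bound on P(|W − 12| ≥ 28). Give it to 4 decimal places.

0.1173

The first two moments determine the variance, so Chebyshev's inequality is the sharpest standard bound available.
Var(W) = E[W²] − (E[W])² = 236 − 144 = 92.
Chebyshev's inequality: P(|W − μ| ≥ t) ≤ Var(W)/t² = 92/784 = 0.1173.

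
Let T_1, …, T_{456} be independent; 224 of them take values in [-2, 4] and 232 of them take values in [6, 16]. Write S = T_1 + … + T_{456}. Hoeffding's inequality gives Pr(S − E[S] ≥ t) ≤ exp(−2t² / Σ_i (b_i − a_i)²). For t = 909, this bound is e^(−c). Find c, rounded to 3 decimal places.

Σ(b_i − a_i)² = 224·6² + 232·10² = 31264.
c = 2t² / 31264 = 2·909² / 31264 = 52.8583.

52.858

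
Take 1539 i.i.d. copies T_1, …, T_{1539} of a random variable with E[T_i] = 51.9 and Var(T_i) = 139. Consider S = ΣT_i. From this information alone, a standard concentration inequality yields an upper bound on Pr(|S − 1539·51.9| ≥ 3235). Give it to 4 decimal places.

With mean and variance of each term known, Chebyshev's inequality bounds the deviation of the sum (or sample mean).
Var(S) = n·Var(T_i) = 1539·139 = 213921.
Chebyshev: Pr(|S − 1539·51.9| ≥ 3235) ≤ Var(S)/3235² = 213921/10465225 = 0.0204.

0.0204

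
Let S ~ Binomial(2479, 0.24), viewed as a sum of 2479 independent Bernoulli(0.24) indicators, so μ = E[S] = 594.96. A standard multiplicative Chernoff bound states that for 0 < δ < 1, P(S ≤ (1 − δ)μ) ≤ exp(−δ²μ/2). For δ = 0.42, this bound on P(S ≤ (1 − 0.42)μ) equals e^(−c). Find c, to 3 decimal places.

c = δ²μ/2 = 0.42²·594.96/2 = 52.4755.

52.475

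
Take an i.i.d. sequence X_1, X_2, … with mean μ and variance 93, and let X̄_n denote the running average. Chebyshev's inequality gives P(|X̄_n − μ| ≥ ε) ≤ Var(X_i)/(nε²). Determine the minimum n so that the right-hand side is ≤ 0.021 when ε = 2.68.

Require 93/(n·2.68²) ≤ 0.021, i.e. n ≥ 93/(0.021·2.68²) = 616.587.
The smallest integer n is 617.

617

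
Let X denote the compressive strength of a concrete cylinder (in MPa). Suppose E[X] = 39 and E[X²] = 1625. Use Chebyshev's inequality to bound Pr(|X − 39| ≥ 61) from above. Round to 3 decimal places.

Var(X) = E[X²] − (E[X])² = 1625 − 1521 = 104.
Chebyshev's inequality: Pr(|X − μ| ≥ t) ≤ Var(X)/t² = 104/3721 = 0.0279.

0.028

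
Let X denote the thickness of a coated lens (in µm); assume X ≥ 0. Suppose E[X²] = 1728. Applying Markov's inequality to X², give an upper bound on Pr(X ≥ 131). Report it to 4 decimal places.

Since X ≥ 0, the event {X ≥ 131} is the same as {X² ≥ 17161}.
Markov's inequality applied to X² gives Pr(X² ≥ 17161) ≤ E[X²]/17161 = 1728/17161 = 0.1007.

0.1007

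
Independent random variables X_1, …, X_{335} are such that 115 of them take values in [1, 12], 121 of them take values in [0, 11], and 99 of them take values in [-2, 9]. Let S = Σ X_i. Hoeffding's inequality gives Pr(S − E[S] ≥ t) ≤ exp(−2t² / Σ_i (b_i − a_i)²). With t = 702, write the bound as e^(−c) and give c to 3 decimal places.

Σ(b_i − a_i)² = 115·11² + 121·11² + 99·11² = 40535.
c = 2t² / 40535 = 2·702² / 40535 = 24.3150.

24.315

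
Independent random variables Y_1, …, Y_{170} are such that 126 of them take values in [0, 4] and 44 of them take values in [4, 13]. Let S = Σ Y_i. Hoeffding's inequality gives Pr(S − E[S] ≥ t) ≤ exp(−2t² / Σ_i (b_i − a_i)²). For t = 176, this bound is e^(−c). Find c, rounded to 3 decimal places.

11.103

Σ(b_i − a_i)² = 126·4² + 44·9² = 5580.
c = 2t² / 5580 = 2·176² / 5580 = 11.1025.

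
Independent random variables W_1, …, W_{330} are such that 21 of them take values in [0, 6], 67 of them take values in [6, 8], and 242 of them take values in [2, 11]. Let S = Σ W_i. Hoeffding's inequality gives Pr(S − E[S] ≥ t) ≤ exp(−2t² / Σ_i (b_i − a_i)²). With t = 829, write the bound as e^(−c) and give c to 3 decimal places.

Σ(b_i − a_i)² = 21·6² + 67·2² + 242·9² = 20626.
c = 2t² / 20626 = 2·829² / 20626 = 66.6383.

66.638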